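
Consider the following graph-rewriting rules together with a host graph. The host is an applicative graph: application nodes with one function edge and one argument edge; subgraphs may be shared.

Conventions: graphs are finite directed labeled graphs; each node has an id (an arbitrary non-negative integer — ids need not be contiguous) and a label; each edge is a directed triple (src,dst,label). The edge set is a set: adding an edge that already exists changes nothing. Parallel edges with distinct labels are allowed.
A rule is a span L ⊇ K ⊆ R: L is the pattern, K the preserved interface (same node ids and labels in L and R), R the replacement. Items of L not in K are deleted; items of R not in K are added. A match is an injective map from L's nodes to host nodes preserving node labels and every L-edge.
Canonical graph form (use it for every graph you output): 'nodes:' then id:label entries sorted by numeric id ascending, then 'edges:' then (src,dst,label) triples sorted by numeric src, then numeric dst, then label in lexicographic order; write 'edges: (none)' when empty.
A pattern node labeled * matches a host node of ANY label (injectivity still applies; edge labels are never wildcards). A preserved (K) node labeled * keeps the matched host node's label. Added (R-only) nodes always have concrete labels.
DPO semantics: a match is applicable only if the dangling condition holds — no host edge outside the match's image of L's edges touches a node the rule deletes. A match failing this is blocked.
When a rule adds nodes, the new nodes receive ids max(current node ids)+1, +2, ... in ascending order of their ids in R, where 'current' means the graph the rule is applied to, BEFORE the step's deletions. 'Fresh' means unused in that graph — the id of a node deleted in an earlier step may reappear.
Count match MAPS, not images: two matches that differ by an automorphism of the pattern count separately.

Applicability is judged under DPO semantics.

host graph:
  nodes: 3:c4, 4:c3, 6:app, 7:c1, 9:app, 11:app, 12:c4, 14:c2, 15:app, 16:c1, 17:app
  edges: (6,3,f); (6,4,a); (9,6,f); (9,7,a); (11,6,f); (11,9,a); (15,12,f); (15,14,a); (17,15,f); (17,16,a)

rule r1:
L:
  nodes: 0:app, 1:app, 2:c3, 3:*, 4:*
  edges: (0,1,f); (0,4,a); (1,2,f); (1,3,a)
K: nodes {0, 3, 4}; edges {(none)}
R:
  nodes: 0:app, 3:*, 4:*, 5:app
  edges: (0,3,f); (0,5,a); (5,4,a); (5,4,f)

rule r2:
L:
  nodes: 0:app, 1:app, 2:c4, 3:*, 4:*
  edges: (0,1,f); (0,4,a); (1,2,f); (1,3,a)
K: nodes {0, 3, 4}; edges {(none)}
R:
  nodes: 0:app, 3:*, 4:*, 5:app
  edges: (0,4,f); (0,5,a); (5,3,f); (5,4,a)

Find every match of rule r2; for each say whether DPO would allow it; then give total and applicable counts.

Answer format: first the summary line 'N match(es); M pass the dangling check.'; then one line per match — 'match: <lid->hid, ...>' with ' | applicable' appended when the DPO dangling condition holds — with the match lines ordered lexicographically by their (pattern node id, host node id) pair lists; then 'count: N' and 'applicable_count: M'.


3 match(es); 1 pass the dangling check.
match: 0->9, 1->6, 2->3, 3->4, 4->7
match: 0->11, 1->6, 2->3, 3->4, 4->9
match: 0->17, 1->15, 2->12, 3->14, 4->16 | applicable
count: 3
applicable_count: 1


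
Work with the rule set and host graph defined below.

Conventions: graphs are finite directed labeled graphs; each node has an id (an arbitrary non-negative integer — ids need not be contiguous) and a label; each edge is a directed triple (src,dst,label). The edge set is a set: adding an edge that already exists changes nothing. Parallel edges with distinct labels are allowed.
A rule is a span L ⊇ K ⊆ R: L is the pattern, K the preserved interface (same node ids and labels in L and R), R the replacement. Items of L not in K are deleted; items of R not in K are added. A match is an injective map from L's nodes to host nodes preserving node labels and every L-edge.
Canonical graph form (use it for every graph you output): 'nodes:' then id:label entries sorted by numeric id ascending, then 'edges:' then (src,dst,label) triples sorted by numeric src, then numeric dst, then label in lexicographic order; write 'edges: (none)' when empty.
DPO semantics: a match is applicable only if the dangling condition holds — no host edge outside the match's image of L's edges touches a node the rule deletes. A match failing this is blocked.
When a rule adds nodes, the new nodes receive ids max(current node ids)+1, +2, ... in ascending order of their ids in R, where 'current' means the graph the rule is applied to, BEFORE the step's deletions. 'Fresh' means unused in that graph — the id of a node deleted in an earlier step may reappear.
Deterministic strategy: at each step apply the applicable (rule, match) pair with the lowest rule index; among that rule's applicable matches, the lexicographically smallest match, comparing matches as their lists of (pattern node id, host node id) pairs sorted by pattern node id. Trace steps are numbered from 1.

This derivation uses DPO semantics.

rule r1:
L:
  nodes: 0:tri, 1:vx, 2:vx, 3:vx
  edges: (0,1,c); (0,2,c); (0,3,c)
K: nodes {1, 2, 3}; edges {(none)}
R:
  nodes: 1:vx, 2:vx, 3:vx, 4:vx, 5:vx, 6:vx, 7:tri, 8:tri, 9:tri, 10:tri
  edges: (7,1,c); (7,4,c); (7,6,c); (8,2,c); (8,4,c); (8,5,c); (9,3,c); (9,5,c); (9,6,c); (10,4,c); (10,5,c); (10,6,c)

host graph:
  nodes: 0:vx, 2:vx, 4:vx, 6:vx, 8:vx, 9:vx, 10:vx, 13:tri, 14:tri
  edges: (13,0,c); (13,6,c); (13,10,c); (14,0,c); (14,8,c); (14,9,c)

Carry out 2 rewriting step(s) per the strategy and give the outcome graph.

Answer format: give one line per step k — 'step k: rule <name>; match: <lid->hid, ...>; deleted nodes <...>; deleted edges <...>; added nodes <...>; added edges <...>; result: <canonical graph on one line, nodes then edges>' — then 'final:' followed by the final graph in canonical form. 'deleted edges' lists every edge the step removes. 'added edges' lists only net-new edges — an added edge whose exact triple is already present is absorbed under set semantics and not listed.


step 1: rule r1; match: 0->13, 1->0, 2->6, 3->10; deleted nodes 13; deleted edges (13,0,c); (13,6,c); (13,10,c); added nodes 15, 16, 17, 18, 19, 20, 21; added edges (18,0,c); (18,15,c); (18,17,c); (19,6,c); (19,15,c); (19,16,c); (20,10,c); (20,16,c); (20,17,c); (21,15,c); (21,16,c); (21,17,c); result: nodes: 0:vx, 2:vx, 4:vx, 6:vx, 8:vx, 9:vx, 10:vx, 14:tri, 15:vx, 16:vx, 17:vx, 18:tri, 19:tri, 20:tri, 21:tri edges: (14,0,c); (14,8,c); (14,9,c); (18,0,c); (18,15,c); (18,17,c); (19,6,c); (19,15,c); (19,16,c); (20,10,c); (20,16,c); (20,17,c); (21,15,c); (21,16,c); (21,17,c)
step 2: rule r1; match: 0->14, 1->0, 2->8, 3->9; deleted nodes 14; deleted edges (14,0,c); (14,8,c); (14,9,c); added nodes 22, 23, 24, 25, 26, 27, 28; added edges (25,0,c); (25,22,c); (25,24,c); (26,8,c); (26,22,c); (26,23,c); (27,9,c); (27,23,c); (27,24,c); (28,22,c); (28,23,c); (28,24,c); result: nodes: 0:vx, 2:vx, 4:vx, 6:vx, 8:vx, 9:vx, 10:vx, 15:vx, 16:vx, 17:vx, 18:tri, 19:tri, 20:tri, 21:tri, 22:vx, 23:vx, 24:vx, 25:tri, 26:tri, 27:tri, 28:tri edges: (18,0,c); (18,15,c); (18,17,c); (19,6,c); (19,15,c); (19,16,c); (20,10,c); (20,16,c); (20,17,c); (21,15,c); (21,16,c); (21,17,c); (25,0,c); (25,22,c); (25,24,c); (26,8,c); (26,22,c); (26,23,c); (27,9,c); (27,23,c); (27,24,c); (28,22,c); (28,23,c); (28,24,c)
final:
nodes: 0:vx, 2:vx, 4:vx, 6:vx, 8:vx, 9:vx, 10:vx, 15:vx, 16:vx, 17:vx, 18:tri, 19:tri, 20:tri, 21:tri, 22:vx, 23:vx, 24:vx, 25:tri, 26:tri, 27:tri, 28:tri
edges: (18,0,c); (18,15,c); (18,17,c); (19,6,c); (19,15,c); (19,16,c); (20,10,c); (20,16,c); (20,17,c); (21,15,c); (21,16,c); (21,17,c); (25,0,c); (25,22,c); (25,24,c); (26,8,c); (26,22,c); (26,23,c); (27,9,c); (27,23,c); (27,24,c); (28,22,c); (28,23,c); (28,24,c)


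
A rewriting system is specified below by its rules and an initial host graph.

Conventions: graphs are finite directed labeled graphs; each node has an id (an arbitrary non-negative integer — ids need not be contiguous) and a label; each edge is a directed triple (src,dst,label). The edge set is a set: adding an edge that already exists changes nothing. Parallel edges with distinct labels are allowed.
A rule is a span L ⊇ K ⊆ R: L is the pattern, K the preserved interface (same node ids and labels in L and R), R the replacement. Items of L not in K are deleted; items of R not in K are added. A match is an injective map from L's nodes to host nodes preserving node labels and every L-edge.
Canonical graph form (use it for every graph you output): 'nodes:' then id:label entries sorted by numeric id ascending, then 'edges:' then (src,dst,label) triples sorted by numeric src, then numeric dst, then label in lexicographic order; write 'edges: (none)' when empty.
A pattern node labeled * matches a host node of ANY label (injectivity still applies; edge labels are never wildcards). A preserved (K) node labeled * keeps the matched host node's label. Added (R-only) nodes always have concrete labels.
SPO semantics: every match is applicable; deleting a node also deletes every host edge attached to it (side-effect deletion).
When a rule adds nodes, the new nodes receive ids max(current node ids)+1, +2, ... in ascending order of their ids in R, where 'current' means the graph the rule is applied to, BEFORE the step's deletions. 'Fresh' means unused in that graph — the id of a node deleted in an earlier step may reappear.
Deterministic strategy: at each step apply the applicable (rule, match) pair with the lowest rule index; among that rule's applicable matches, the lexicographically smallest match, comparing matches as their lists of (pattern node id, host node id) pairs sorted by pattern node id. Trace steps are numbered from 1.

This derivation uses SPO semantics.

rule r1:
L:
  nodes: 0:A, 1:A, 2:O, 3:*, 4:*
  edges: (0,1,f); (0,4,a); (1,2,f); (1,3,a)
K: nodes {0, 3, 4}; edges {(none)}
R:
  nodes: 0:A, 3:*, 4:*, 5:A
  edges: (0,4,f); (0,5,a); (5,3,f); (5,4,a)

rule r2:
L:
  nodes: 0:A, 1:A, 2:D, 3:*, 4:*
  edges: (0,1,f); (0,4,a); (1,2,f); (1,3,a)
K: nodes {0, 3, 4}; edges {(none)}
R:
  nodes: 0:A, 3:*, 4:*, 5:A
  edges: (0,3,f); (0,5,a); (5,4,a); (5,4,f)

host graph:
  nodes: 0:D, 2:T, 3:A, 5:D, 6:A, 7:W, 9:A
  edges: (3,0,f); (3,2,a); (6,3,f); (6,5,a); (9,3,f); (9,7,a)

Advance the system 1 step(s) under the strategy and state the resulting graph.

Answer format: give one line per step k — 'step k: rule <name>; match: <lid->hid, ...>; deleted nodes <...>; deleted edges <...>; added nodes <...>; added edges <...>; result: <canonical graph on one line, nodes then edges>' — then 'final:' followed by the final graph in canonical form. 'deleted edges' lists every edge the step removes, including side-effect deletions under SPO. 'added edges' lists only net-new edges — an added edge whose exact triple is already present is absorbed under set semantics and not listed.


step 1: rule r2; match: 0->6, 1->3, 2->0, 3->2, 4->5; deleted nodes 0, 3; deleted edges (3,0,f); (3,2,a); (6,3,f); (6,5,a); (9,3,f); added nodes 10; added edges (6,2,f); (6,10,a); (10,5,a); (10,5,f); result: nodes: 2:T, 5:D, 6:A, 7:W, 9:A, 10:A edges: (6,2,f); (6,10,a); (9,7,a); (10,5,a); (10,5,f)
final:
nodes: 2:T, 5:D, 6:A, 7:W, 9:A, 10:A
edges: (6,2,f); (6,10,a); (9,7,a); (10,5,a); (10,5,f)


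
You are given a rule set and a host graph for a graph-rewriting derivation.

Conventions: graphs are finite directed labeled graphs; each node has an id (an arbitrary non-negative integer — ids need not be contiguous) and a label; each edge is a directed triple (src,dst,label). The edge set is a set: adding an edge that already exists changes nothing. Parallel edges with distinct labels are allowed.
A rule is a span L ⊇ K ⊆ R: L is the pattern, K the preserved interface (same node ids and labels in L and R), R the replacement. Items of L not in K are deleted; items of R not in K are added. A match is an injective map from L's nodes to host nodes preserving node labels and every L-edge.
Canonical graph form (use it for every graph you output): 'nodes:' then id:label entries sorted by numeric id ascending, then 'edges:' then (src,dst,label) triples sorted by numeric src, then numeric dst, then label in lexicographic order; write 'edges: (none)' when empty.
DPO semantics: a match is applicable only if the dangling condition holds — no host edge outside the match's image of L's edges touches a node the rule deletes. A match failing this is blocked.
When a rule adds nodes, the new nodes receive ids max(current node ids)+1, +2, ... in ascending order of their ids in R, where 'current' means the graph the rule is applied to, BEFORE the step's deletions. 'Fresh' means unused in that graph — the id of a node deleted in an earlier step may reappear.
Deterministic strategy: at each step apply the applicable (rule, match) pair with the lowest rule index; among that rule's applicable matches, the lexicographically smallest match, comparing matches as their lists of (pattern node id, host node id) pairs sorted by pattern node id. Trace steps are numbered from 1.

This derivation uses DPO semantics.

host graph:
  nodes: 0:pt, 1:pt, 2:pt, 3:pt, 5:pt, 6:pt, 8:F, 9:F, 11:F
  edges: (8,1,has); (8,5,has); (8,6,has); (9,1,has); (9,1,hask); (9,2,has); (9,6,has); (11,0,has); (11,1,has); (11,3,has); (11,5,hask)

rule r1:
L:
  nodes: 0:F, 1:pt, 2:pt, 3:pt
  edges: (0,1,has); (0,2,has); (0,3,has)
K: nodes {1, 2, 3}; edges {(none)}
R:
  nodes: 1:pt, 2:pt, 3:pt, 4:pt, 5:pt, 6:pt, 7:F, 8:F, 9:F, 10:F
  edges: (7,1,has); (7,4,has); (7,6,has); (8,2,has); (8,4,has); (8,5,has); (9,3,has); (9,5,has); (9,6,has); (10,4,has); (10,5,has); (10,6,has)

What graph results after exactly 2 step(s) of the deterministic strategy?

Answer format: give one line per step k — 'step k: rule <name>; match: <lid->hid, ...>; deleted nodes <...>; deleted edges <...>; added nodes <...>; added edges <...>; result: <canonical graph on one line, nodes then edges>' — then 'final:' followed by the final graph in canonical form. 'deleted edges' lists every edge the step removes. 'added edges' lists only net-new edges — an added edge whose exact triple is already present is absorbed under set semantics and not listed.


step 1: rule r1; match: 0->8, 1->1, 2->5, 3->6; deleted nodes 8; deleted edges (8,1,has); (8,5,has); (8,6,has); added nodes 12, 13, 14, 15, 16, 17, 18; added edges (15,1,has); (15,12,has); (15,14,has); (16,5,has); (16,12,has); (16,13,has); (17,6,has); (17,13,has); (17,14,has); (18,12,has); (18,13,has); (18,14,has); result: nodes: 0:pt, 1:pt, 2:pt, 3:pt, 5:pt, 6:pt, 9:F, 11:F, 12:pt, 13:pt, 14:pt, 15:F, 16:F, 17:F, 18:F edges: (9,1,has); (9,1,hask); (9,2,has); (9,6,has); (11,0,has); (11,1,has); (11,3,has); (11,5,hask); (15,1,has); (15,12,has); (15,14,has); (16,5,has); (16,12,has); (16,13,has); (17,6,has); (17,13,has); (17,14,has); (18,12,has); (18,13,has); (18,14,has)
step 2: rule r1; match: 0->15, 1->1, 2->12, 3->14; deleted nodes 15; deleted edges (15,1,has); (15,12,has); (15,14,has); added nodes 19, 20, 21, 22, 23, 24, 25; added edges (22,1,has); (22,19,has); (22,21,has); (23,12,has); (23,19,has); (23,20,has); (24,14,has); (24,20,has); (24,21,has); (25,19,has); (25,20,has); (25,21,has); result: nodes: 0:pt, 1:pt, 2:pt, 3:pt, 5:pt, 6:pt, 9:F, 11:F, 12:pt, 13:pt, 14:pt, 16:F, 17:F, 18:F, 19:pt, 20:pt, 21:pt, 22:F, 23:F, 24:F, 25:F edges: (9,1,has); (9,1,hask); (9,2,has); (9,6,has); (11,0,has); (11,1,has); (11,3,has); (11,5,hask); (16,5,has); (16,12,has); (16,13,has); (17,6,has); (17,13,has); (17,14,has); (18,12,has); (18,13,has); (18,14,has); (22,1,has); (22,19,has); (22,21,has); (23,12,has); (23,19,has); (23,20,has); (24,14,has); (24,20,has); (24,21,has); (25,19,has); (25,20,has); (25,21,has)
final:
nodes: 0:pt, 1:pt, 2:pt, 3:pt, 5:pt, 6:pt, 9:F, 11:F, 12:pt, 13:pt, 14:pt, 16:F, 17:F, 18:F, 19:pt, 20:pt, 21:pt, 22:F, 23:F, 24:F, 25:F
edges: (9,1,has); (9,1,hask); (9,2,has); (9,6,has); (11,0,has); (11,1,has); (11,3,has); (11,5,hask); (16,5,has); (16,12,has); (16,13,has); (17,6,has); (17,13,has); (17,14,has); (18,12,has); (18,13,has); (18,14,has); (22,1,has); (22,19,has); (22,21,has); (23,12,has); (23,19,has); (23,20,has); (24,14,has); (24,20,has); (24,21,has); (25,19,has); (25,20,has); (25,21,has)


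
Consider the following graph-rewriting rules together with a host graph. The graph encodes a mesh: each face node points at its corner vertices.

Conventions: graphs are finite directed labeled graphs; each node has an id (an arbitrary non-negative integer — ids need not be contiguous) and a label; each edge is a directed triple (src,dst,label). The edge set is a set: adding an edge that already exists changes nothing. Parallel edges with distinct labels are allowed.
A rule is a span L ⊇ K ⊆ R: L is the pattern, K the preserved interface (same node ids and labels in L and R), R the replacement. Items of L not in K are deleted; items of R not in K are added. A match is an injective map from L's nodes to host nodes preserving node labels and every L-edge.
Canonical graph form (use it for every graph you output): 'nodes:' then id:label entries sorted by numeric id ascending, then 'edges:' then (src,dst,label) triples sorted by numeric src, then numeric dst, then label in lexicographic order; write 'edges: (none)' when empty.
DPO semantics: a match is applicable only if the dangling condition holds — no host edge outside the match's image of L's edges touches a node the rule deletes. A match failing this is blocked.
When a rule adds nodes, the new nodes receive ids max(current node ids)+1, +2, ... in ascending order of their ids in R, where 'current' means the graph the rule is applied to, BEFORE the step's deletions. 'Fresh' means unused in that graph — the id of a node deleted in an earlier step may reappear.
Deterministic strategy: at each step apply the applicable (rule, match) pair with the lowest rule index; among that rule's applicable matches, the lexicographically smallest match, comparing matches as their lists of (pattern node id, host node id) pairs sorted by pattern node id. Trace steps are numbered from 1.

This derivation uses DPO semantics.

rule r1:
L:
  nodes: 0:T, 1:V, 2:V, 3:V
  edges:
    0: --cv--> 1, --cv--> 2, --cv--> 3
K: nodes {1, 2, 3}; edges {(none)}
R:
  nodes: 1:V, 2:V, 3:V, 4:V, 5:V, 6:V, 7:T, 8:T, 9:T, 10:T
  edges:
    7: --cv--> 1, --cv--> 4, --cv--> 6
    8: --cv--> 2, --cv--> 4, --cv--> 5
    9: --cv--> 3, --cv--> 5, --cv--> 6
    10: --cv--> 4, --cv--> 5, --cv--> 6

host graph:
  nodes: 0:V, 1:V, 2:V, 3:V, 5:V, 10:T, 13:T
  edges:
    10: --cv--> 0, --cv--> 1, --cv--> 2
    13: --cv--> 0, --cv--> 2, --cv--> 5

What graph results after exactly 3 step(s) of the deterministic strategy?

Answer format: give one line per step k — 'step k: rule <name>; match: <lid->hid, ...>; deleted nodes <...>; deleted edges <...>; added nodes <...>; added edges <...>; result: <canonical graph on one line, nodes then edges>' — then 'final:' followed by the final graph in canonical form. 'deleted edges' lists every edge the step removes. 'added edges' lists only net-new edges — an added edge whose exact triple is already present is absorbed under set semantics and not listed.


step 1: rule r1; match: 0->10, 1->0, 2->1, 3->2; deleted nodes 10; deleted edges (10,0,cv); (10,1,cv); (10,2,cv); added nodes 14, 15, 16, 17, 18, 19, 20; added edges (17,0,cv); (17,14,cv); (17,16,cv); (18,1,cv); (18,14,cv); (18,15,cv); (19,2,cv); (19,15,cv); (19,16,cv); (20,14,cv); (20,15,cv); (20,16,cv); result: nodes: 0:V, 1:V, 2:V, 3:V, 5:V, 13:T, 14:V, 15:V, 16:V, 17:T, 18:T, 19:T, 20:T edges: (13,0,cv); (13,2,cv); (13,5,cv); (17,0,cv); (17,14,cv); (17,16,cv); (18,1,cv); (18,14,cv); (18,15,cv); (19,2,cv); (19,15,cv); (19,16,cv); (20,14,cv); (20,15,cv); (20,16,cv)
step 2: rule r1; match: 0->13, 1->0, 2->2, 3->5; deleted nodes 13; deleted edges (13,0,cv); (13,2,cv); (13,5,cv); added nodes 21, 22, 23, 24, 25, 26, 27; added edges (24,0,cv); (24,21,cv); (24,23,cv); (25,2,cv); (25,21,cv); (25,22,cv); (26,5,cv); (26,22,cv); (26,23,cv); (27,21,cv); (27,22,cv); (27,23,cv); result: nodes: 0:V, 1:V, 2:V, 3:V, 5:V, 14:V, 15:V, 16:V, 17:T, 18:T, 19:T, 20:T, 21:V, 22:V, 23:V, 24:T, 25:T, 26:T, 27:T edges: (17,0,cv); (17,14,cv); (17,16,cv); (18,1,cv); (18,14,cv); (18,15,cv); (19,2,cv); (19,15,cv); (19,16,cv); (20,14,cv); (20,15,cv); (20,16,cv); (24,0,cv); (24,21,cv); (24,23,cv); (25,2,cv); (25,21,cv); (25,22,cv); (26,5,cv); (26,22,cv); (26,23,cv); (27,21,cv); (27,22,cv); (27,23,cv)
step 3: rule r1; match: 0->17, 1->0, 2->14, 3->16; deleted nodes 17; deleted edges (17,0,cv); (17,14,cv); (17,16,cv); added nodes 28, 29, 30, 31, 32, 33, 34; added edges (31,0,cv); (31,28,cv); (31,30,cv); (32,14,cv); (32,28,cv); (32,29,cv); (33,16,cv); (33,29,cv); (33,30,cv); (34,28,cv); (34,29,cv); (34,30,cv); result: nodes: 0:V, 1:V, 2:V, 3:V, 5:V, 14:V, 15:V, 16:V, 18:T, 19:T, 20:T, 21:V, 22:V, 23:V, 24:T, 25:T, 26:T, 27:T, 28:V, 29:V, 30:V, 31:T, 32:T, 33:T, 34:T edges: (18,1,cv); (18,14,cv); (18,15,cv); (19,2,cv); (19,15,cv); (19,16,cv); (20,14,cv); (20,15,cv); (20,16,cv); (24,0,cv); (24,21,cv); (24,23,cv); (25,2,cv); (25,21,cv); (25,22,cv); (26,5,cv); (26,22,cv); (26,23,cv); (27,21,cv); (27,22,cv); (27,23,cv); (31,0,cv); (31,28,cv); (31,30,cv); (32,14,cv); (32,28,cv); (32,29,cv); (33,16,cv); (33,29,cv); (33,30,cv); (34,28,cv); (34,29,cv); (34,30,cv)
final:
nodes: 0:V, 1:V, 2:V, 3:V, 5:V, 14:V, 15:V, 16:V, 18:T, 19:T, 20:T, 21:V, 22:V, 23:V, 24:T, 25:T, 26:T, 27:T, 28:V, 29:V, 30:V, 31:T, 32:T, 33:T, 34:T
edges: (18,1,cv); (18,14,cv); (18,15,cv); (19,2,cv); (19,15,cv); (19,16,cv); (20,14,cv); (20,15,cv); (20,16,cv); (24,0,cv); (24,21,cv); (24,23,cv); (25,2,cv); (25,21,cv); (25,22,cv); (26,5,cv); (26,22,cv); (26,23,cv); (27,21,cv); (27,22,cv); (27,23,cv); (31,0,cv); (31,28,cv); (31,30,cv); (32,14,cv); (32,28,cv); (32,29,cv); (33,16,cv); (33,29,cv); (33,30,cv); (34,28,cv); (34,29,cv); (34,30,cv)


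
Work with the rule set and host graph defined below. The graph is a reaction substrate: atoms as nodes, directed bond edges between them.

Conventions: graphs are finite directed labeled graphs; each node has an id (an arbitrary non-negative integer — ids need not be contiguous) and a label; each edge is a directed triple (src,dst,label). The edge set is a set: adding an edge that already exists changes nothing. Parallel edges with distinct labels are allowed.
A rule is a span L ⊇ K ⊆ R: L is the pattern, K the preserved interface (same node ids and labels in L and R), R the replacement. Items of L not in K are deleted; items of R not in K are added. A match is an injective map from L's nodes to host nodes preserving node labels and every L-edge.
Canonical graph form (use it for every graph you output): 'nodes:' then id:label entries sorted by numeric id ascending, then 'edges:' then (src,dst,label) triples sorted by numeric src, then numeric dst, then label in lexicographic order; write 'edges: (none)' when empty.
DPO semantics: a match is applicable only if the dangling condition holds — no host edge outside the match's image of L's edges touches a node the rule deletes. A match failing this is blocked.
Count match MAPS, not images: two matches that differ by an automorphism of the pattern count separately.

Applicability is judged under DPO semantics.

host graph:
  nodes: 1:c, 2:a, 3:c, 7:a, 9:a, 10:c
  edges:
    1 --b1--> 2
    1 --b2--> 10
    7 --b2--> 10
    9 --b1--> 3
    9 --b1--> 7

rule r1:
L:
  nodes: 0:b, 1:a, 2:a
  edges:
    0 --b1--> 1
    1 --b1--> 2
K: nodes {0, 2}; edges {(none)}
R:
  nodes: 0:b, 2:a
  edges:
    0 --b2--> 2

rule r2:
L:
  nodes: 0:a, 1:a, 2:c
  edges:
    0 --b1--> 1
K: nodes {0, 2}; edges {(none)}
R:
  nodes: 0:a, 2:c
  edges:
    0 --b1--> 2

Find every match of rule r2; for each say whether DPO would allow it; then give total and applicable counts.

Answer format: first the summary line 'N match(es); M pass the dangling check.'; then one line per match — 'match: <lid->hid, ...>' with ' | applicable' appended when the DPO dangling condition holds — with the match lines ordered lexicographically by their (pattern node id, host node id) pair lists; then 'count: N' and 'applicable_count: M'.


3 match(es); 0 pass the dangling check.
match: 0->9, 1->7, 2->1
match: 0->9, 1->7, 2->3
match: 0->9, 1->7, 2->10
count: 3
applicable_count: 0


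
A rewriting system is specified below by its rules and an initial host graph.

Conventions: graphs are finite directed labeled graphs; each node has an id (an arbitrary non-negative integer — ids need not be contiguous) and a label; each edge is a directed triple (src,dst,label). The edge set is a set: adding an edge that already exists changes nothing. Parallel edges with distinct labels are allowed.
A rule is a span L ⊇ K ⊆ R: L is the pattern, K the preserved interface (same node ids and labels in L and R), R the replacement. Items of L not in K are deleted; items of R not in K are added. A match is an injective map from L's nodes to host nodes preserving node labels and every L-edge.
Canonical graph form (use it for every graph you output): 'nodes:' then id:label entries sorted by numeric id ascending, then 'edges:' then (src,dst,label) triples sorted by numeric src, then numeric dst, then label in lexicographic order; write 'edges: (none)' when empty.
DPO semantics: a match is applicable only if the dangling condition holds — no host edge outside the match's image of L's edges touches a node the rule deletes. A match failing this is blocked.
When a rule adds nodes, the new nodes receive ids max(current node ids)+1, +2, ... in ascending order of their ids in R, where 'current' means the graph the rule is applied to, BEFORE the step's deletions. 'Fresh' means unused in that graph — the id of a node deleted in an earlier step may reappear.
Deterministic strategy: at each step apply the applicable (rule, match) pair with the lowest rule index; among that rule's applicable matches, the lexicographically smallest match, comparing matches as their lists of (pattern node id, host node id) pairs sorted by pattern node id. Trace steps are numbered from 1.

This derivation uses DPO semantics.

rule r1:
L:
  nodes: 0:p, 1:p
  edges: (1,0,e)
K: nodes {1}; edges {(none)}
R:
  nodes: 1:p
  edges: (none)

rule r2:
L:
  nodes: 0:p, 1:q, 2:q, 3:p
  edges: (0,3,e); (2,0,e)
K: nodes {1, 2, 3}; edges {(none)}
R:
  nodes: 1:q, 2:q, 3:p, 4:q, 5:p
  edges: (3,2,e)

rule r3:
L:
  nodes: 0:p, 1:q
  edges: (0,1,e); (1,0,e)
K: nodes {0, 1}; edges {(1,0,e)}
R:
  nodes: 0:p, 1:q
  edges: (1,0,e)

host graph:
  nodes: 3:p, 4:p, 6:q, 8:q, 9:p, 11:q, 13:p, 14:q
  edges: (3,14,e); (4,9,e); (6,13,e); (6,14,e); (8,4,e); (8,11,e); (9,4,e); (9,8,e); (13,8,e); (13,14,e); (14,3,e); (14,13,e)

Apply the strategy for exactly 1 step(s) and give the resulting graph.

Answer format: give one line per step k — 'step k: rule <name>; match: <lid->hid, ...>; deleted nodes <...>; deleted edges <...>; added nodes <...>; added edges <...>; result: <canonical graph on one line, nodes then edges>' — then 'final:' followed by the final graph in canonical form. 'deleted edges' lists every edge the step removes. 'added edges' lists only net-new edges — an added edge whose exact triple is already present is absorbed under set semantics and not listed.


step 1: rule r3; match: 0->3, 1->14; deleted nodes (none); deleted edges (3,14,e); added nodes (none); added edges (none); result: nodes: 3:p, 4:p, 6:q, 8:q, 9:p, 11:q, 13:p, 14:q edges: (4,9,e); (6,13,e); (6,14,e); (8,4,e); (8,11,e); (9,4,e); (9,8,e); (13,8,e); (13,14,e); (14,3,e); (14,13,e)
final:
nodes: 3:p, 4:p, 6:q, 8:q, 9:p, 11:q, 13:p, 14:q
edges: (4,9,e); (6,13,e); (6,14,e); (8,4,e); (8,11,e); (9,4,e); (9,8,e); (13,8,e); (13,14,e); (14,3,e); (14,13,e)


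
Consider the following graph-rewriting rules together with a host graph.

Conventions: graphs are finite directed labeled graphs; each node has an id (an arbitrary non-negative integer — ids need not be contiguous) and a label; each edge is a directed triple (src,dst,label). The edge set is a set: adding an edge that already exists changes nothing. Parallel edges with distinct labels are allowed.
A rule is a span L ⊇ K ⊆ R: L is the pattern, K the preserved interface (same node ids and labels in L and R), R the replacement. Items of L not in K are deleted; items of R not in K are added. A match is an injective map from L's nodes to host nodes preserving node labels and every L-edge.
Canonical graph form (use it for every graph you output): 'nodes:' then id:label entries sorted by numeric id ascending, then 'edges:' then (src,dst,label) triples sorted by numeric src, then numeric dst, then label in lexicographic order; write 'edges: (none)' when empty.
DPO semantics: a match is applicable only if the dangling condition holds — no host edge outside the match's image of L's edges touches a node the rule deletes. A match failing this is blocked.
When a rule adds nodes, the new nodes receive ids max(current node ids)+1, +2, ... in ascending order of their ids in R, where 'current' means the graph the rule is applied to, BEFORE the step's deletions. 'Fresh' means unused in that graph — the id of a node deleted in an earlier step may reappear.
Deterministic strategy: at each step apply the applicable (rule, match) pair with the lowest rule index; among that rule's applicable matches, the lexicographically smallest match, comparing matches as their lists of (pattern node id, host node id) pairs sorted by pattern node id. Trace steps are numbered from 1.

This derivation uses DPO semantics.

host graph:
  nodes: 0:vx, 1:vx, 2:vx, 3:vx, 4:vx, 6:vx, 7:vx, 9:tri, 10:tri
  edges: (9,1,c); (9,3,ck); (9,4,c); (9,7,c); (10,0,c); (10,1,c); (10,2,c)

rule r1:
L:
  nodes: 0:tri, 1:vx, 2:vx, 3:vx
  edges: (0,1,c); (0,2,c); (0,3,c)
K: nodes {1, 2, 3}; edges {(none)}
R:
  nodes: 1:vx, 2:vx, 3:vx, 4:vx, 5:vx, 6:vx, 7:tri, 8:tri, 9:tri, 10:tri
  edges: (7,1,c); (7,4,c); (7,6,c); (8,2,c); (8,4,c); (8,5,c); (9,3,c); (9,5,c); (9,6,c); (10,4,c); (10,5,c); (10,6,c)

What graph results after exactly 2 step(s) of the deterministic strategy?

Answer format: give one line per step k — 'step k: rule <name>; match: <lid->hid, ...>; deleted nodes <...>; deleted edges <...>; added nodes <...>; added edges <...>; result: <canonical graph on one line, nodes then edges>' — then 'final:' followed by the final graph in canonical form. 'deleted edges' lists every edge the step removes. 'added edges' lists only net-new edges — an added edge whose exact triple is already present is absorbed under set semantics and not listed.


step 1: rule r1; match: 0->10, 1->0, 2->1, 3->2; deleted nodes 10; deleted edges (10,0,c); (10,1,c); (10,2,c); added nodes 11, 12, 13, 14, 15, 16, 17; added edges (14,0,c); (14,11,c); (14,13,c); (15,1,c); (15,11,c); (15,12,c); (16,2,c); (16,12,c); (16,13,c); (17,11,c); (17,12,c); (17,13,c); result: nodes: 0:vx, 1:vx, 2:vx, 3:vx, 4:vx, 6:vx, 7:vx, 9:tri, 11:vx, 12:vx, 13:vx, 14:tri, 15:tri, 16:tri, 17:tri edges: (9,1,c); (9,3,ck); (9,4,c); (9,7,c); (14,0,c); (14,11,c); (14,13,c); (15,1,c); (15,11,c); (15,12,c); (16,2,c); (16,12,c); (16,13,c); (17,11,c); (17,12,c); (17,13,c)
step 2: rule r1; match: 0->14, 1->0, 2->11, 3->13; deleted nodes 14; deleted edges (14,0,c); (14,11,c); (14,13,c); added nodes 18, 19, 20, 21, 22, 23, 24; added edges (21,0,c); (21,18,c); (21,20,c); (22,11,c); (22,18,c); (22,19,c); (23,13,c); (23,19,c); (23,20,c); (24,18,c); (24,19,c); (24,20,c); result: nodes: 0:vx, 1:vx, 2:vx, 3:vx, 4:vx, 6:vx, 7:vx, 9:tri, 11:vx, 12:vx, 13:vx, 15:tri, 16:tri, 17:tri, 18:vx, 19:vx, 20:vx, 21:tri, 22:tri, 23:tri, 24:tri edges: (9,1,c); (9,3,ck); (9,4,c); (9,7,c); (15,1,c); (15,11,c); (15,12,c); (16,2,c); (16,12,c); (16,13,c); (17,11,c); (17,12,c); (17,13,c); (21,0,c); (21,18,c); (21,20,c); (22,11,c); (22,18,c); (22,19,c); (23,13,c); (23,19,c); (23,20,c); (24,18,c); (24,19,c); (24,20,c)
final:
nodes: 0:vx, 1:vx, 2:vx, 3:vx, 4:vx, 6:vx, 7:vx, 9:tri, 11:vx, 12:vx, 13:vx, 15:tri, 16:tri, 17:tri, 18:vx, 19:vx, 20:vx, 21:tri, 22:tri, 23:tri, 24:tri
edges: (9,1,c); (9,3,ck); (9,4,c); (9,7,c); (15,1,c); (15,11,c); (15,12,c); (16,2,c); (16,12,c); (16,13,c); (17,11,c); (17,12,c); (17,13,c); (21,0,c); (21,18,c); (21,20,c); (22,11,c); (22,18,c); (22,19,c); (23,13,c); (23,19,c); (23,20,c); (24,18,c); (24,19,c); (24,20,c)


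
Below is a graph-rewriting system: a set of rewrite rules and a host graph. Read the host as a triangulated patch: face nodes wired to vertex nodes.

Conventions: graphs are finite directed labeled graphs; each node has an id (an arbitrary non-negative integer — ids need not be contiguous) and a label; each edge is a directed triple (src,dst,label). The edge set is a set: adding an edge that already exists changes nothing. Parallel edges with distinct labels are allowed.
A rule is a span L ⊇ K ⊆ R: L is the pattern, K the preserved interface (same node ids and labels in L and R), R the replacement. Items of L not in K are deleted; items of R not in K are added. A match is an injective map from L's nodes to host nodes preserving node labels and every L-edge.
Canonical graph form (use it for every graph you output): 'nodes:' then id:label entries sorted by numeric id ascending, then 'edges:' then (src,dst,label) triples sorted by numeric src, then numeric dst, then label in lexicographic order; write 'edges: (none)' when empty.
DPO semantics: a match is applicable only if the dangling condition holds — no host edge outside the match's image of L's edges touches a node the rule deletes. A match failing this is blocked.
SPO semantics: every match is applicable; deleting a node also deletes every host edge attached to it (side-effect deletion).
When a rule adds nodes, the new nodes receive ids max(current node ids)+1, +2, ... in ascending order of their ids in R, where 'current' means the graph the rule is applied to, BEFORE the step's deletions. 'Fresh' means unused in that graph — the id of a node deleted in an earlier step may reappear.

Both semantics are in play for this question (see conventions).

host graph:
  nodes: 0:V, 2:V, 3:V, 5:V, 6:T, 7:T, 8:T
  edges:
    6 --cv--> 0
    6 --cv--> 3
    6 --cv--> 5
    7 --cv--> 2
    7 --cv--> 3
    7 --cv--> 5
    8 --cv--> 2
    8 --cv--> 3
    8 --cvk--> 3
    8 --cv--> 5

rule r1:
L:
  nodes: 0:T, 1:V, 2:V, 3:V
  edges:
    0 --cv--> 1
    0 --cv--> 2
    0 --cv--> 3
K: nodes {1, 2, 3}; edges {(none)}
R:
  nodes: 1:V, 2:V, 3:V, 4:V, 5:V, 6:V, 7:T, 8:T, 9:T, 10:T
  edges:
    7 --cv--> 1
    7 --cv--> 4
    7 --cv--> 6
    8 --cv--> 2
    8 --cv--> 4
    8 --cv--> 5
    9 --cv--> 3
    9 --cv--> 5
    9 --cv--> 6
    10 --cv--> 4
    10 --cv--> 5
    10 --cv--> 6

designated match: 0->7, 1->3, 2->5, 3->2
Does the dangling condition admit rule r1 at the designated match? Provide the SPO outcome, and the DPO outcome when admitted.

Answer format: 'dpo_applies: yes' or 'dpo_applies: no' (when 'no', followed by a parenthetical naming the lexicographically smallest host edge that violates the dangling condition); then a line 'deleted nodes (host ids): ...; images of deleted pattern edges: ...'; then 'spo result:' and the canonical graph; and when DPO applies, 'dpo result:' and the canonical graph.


dpo_applies: yes
deleted nodes (host ids): 7; images of deleted pattern edges: (7,2,cv); (7,3,cv); (7,5,cv)
spo result:
nodes: 0:V, 2:V, 3:V, 5:V, 6:T, 8:T, 9:V, 10:V, 11:V, 12:T, 13:T, 14:T, 15:T
edges: (6,0,cv); (6,3,cv); (6,5,cv); (8,2,cv); (8,3,cv); (8,3,cvk); (8,5,cv); (12,3,cv); (12,9,cv); (12,11,cv); (13,5,cv); (13,9,cv); (13,10,cv); (14,2,cv); (14,10,cv); (14,11,cv); (15,9,cv); (15,10,cv); (15,11,cv)
dpo result:
nodes: 0:V, 2:V, 3:V, 5:V, 6:T, 8:T, 9:V, 10:V, 11:V, 12:T, 13:T, 14:T, 15:T
edges: (6,0,cv); (6,3,cv); (6,5,cv); (8,2,cv); (8,3,cv); (8,3,cvk); (8,5,cv); (12,3,cv); (12,9,cv); (12,11,cv); (13,5,cv); (13,9,cv); (13,10,cv); (14,2,cv); (14,10,cv); (14,11,cv); (15,9,cv); (15,10,cv); (15,11,cv)


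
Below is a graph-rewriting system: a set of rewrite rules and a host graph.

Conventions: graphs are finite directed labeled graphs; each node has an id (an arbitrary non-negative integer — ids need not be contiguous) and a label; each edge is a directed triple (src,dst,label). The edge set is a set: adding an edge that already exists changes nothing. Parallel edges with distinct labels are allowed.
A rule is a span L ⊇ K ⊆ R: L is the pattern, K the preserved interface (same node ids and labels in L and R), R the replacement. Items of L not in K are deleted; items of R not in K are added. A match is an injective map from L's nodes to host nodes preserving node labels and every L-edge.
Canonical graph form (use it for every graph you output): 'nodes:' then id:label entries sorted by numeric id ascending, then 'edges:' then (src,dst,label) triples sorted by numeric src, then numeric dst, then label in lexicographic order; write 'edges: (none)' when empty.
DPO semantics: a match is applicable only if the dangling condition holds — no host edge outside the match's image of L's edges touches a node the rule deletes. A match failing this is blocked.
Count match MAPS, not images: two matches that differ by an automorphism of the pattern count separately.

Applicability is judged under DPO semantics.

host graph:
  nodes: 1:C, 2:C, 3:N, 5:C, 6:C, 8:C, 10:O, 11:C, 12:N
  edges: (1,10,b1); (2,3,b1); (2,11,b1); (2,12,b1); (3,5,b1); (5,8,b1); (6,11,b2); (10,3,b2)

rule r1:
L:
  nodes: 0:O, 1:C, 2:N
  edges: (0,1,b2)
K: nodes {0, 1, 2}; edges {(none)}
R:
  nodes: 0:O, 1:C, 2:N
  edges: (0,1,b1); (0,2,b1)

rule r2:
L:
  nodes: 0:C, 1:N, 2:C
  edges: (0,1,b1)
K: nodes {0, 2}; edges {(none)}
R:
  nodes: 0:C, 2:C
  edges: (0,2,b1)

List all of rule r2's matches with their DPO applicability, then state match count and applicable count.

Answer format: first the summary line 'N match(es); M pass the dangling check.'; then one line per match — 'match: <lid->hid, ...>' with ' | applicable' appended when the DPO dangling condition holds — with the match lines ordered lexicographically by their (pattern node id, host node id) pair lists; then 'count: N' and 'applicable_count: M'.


10 match(es); 5 pass the dangling check.
match: 0->2, 1->3, 2->1
match: 0->2, 1->3, 2->5
match: 0->2, 1->3, 2->6
match: 0->2, 1->3, 2->8
match: 0->2, 1->3, 2->11
match: 0->2, 1->12, 2->1 | applicable
match: 0->2, 1->12, 2->5 | applicable
match: 0->2, 1->12, 2->6 | applicable
match: 0->2, 1->12, 2->8 | applicable
match: 0->2, 1->12, 2->11 | applicable
count: 10
applicable_count: 5


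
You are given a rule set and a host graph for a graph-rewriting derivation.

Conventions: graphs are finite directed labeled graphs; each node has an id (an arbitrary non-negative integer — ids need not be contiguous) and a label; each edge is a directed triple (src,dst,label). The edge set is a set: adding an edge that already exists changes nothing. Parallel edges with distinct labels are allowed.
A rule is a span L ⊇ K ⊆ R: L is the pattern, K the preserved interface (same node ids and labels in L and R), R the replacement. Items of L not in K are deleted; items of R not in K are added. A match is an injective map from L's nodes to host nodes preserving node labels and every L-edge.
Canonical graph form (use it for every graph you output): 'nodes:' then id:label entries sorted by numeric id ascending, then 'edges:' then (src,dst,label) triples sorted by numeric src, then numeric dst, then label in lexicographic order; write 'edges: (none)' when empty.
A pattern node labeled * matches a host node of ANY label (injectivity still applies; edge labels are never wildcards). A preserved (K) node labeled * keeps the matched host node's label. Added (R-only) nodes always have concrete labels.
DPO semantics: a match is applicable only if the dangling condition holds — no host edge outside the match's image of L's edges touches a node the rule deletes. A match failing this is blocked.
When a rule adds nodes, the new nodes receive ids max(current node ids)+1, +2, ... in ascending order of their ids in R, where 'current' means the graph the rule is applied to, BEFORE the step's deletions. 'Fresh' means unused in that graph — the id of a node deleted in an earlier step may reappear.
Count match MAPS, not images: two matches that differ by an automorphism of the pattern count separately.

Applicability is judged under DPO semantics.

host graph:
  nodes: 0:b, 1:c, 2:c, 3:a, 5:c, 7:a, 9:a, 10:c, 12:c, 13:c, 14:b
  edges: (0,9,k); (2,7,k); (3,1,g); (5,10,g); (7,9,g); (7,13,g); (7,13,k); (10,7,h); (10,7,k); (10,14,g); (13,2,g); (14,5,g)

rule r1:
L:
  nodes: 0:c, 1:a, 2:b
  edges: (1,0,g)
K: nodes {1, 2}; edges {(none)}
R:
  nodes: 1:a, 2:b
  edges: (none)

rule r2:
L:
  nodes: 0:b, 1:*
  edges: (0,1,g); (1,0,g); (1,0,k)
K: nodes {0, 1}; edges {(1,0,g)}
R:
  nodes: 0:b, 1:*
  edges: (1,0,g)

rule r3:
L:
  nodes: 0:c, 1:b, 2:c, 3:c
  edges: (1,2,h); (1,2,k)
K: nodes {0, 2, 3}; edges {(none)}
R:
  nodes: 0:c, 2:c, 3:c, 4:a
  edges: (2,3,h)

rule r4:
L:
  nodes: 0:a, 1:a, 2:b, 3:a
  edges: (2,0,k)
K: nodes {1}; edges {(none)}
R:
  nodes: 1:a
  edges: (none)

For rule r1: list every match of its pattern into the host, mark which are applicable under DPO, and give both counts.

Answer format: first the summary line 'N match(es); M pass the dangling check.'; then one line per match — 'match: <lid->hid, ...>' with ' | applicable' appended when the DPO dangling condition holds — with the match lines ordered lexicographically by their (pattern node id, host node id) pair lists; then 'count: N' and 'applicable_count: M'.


4 match(es); 2 pass the dangling check.
match: 0->1, 1->3, 2->0 | applicable
match: 0->1, 1->3, 2->14 | applicable
match: 0->13, 1->7, 2->0
match: 0->13, 1->7, 2->14
count: 4
applicable_count: 2
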